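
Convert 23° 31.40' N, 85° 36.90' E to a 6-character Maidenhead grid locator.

Offset from 180°W / 90°S: lon 265.6150°, lat 113.5233°.
Field: 265.6150/20 → 13 → N, 113.5233/10 → 11 → L; chars NL.
Square: 5.6150/2 → 2, 3.5233/1 → 3; chars 23.
Subsquare: 1.6150/0.0833333 → 19 → t, 0.5233/0.0416667 → 12 → m; chars tm.

NL23tm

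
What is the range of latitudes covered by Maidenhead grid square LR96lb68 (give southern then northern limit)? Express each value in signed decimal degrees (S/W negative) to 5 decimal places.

Field L=11, R=17: +11·20° lon, +17·10° lat → SW at lon 40°, lat 80°.
Square 9, 6: +9·2° lon, +6·1° lat → SW at lon 58°, lat 86°.
Subsquare l=11, b=1: +11·0.0833333° lon, +1·0.0416667° lat → SW at lon 58.9167°, lat 86.0417°.
Extended square 6, 8: +6·0.00833333° lon, +8·0.00416667° lat → SW at lon 58.9667°, lat 86.075°.
Cell spans 0.00833333° lon × 0.00416667° lat.
south 86.07500, north 86.07917.

86.07500, 86.07917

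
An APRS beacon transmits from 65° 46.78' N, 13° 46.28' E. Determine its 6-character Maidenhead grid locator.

Shift to the Maidenhead origin (180°W, 90°S): lon 193.7713, lat 155.7797.
Field: lon ⌊193.7713/20⌋ = 9 → J; lat ⌊155.7797/10⌋ = 15 → P.
Square: lon ⌊13.7713/2⌋ = 6; lat ⌊5.7797/1⌋ = 5.
Subsquare: lon ⌊1.7713/0.0833333⌋ = 21 → v; lat ⌊0.7797/0.0416667⌋ = 18 → s.

JP65vs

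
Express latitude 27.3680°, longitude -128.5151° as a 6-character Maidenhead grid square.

CL57ri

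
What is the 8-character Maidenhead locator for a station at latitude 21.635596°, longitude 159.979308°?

Add 180° to longitude and 90° to latitude: 339.97931, 111.63560.
Field (20°×10°, letters A–R): lon ⌊339.97931/20⌋ = 16 → Q; lat ⌊111.63560/10⌋ = 11 → L.
Square (2°×1°, digits 0–9): lon ⌊19.97931/2⌋ = 9; lat ⌊1.63560/1⌋ = 1.
Subsquare (5′×2.5′, letters a–x): lon ⌊1.97931/0.0833333⌋ = 23 → x; lat ⌊0.63560/0.0416667⌋ = 15 → p.
Extended square (30″×15″, digits 0–9): lon ⌊0.06264/0.00833333⌋ = 7; lat ⌊0.01060/0.00416667⌋ = 2.

QL91xp72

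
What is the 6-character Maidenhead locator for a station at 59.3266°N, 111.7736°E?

OO59vh

Shift to the Maidenhead origin (180°W, 90°S): lon 291.7736, lat 149.3266.
Field (20°×10°, letters A–R): lon ⌊291.7736/20⌋ = 14 → O; lat ⌊149.3266/10⌋ = 14 → O.
Square (2°×1°, digits 0–9): lon ⌊11.7736/2⌋ = 5; lat ⌊9.3266/1⌋ = 9.
Subsquare (5′×2.5′, letters a–x): lon ⌊1.7736/0.0833333⌋ = 21 → v; lat ⌊0.3266/0.0416667⌋ = 7 → h.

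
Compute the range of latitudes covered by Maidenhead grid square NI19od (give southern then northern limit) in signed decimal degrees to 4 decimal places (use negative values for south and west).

-0.8750, -0.8333

Field N=13, I=8: +13·20° lon, +8·10° lat → SW at lon 80°, lat -10°.
Square 1, 9: +1·2° lon, +9·1° lat → SW at lon 82°, lat -1°.
Subsquare o=14, d=3: +14·0.0833333° lon, +3·0.0416667° lat → SW at lon 83.1667°, lat -0.875°.
Cell spans 0.0833333° lon × 0.0416667° lat.
south -0.8750, north -0.8333.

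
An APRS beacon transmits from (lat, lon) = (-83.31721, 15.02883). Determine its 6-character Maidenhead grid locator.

JA76mq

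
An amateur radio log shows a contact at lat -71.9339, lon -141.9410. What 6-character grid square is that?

BB98ab

Offset from 180°W / 90°S: lon 38.0590°, lat 18.0661°.
Field: lon ⌊38.0590/20⌋ = 1 → B; lat ⌊18.0661/10⌋ = 1 → B.
Square: lon ⌊18.0590/2⌋ = 9; lat ⌊8.0661/1⌋ = 8.
Subsquare: lon ⌊0.0590/0.0833333⌋ = 0 → a; lat ⌊0.0661/0.0416667⌋ = 1 → b.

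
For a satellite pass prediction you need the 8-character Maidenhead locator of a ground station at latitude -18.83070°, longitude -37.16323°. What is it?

HH11ke00

Add 180° to longitude and 90° to latitude: 142.83677, 71.16930.
Field (20°×10°, letters A–R): lon ⌊142.83677/20⌋ = 7 → H; lat ⌊71.16930/10⌋ = 7 → H.
Square (2°×1°, digits 0–9): lon ⌊2.83677/2⌋ = 1; lat ⌊1.16930/1⌋ = 1.
Subsquare (5′×2.5′, letters a–x): lon ⌊0.83677/0.0833333⌋ = 10 → k; lat ⌊0.16930/0.0416667⌋ = 4 → e.
Extended square (30″×15″, digits 0–9): lon ⌊0.00344/0.00833333⌋ = 0; lat ⌊0.00263/0.00416667⌋ = 0.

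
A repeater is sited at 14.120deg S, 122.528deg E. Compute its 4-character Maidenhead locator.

PH15

Add 180° to longitude and 90° to latitude: 302.53, 75.88.
Field (20°×10°, letters A–R): 302.53/20 → 15 → P, 75.88/10 → 7 → H; chars PH.
Square (2°×1°, digits 0–9): 2.53/2 → 1, 5.88/1 → 5; chars 15.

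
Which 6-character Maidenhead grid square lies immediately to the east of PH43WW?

Longitude subsquare w = 22; +1 → 23 = x.
The latitude characters are unchanged.

PH43xw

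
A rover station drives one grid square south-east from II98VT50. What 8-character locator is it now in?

II98vs69

Longitude extended square 5; +1 → 6.
Latitude extended square 0; −1 → -1, wraps to 9, carry into subsquare.
Latitude subsquare t = 19; −1 → 18 = s.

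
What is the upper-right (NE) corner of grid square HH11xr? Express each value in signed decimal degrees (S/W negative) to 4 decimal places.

Field H=7, H=7: +7·20° lon, +7·10° lat → SW at lon -40°, lat -20°.
Square 1, 1: +1·2° lon, +1·1° lat → SW at lon -38°, lat -19°.
Subsquare x=23, r=17: +23·0.0833333° lon, +17·0.0416667° lat → SW at lon -36.0833°, lat -18.2917°.
Cell spans 0.0833333° lon × 0.0416667° lat. NE corner is SW corner plus one full cell.
latitude -18.2500, longitude -36.0000.

-18.2500, -36.0000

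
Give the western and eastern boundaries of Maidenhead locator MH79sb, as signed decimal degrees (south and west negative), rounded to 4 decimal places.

Field M=12, H=7: +12·20° lon, +7·10° lat → SW at lon 60°, lat -20°.
Square 7, 9: +7·2° lon, +9·1° lat → SW at lon 74°, lat -11°.
Subsquare s=18, b=1: +18·0.0833333° lon, +1·0.0416667° lat → SW at lon 75.5°, lat -10.9583°.
Cell spans 0.0833333° lon × 0.0416667° lat.
west 75.5000, east 75.5833.

75.5000, 75.5833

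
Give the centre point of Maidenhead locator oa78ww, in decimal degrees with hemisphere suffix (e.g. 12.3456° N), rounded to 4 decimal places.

81.0625° S, 115.8750° E

Field O=14, A=0: +14·20° lon, +0·10° lat → SW at lon 100°, lat -90°.
Square 7, 8: +7·2° lon, +8·1° lat → SW at lon 114°, lat -82°.
Subsquare w=22, w=22: +22·0.0833333° lon, +22·0.0416667° lat → SW at lon 115.833°, lat -81.0833°.
Cell spans 0.0833333° lon × 0.0416667° lat. Centre is SW corner plus half of each.
latitude 81.0625° S, longitude 115.8750° E.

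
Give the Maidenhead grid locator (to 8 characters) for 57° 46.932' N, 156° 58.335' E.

QO87ls67

Shift to the Maidenhead origin (180°W, 90°S): lon 336.97225, lat 147.78220.
Field: 336.97225/20 → 16 → Q, 147.78220/10 → 14 → O; chars QO.
Square: 16.97225/2 → 8, 7.78220/1 → 7; chars 87.
Subsquare: 0.97225/0.0833333 → 11 → l, 0.78220/0.0416667 → 18 → s; chars ls.
Extended square: 0.05558/0.00833333 → 6, 0.03220/0.00416667 → 7; chars 67.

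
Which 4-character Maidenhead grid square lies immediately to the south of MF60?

Latitude square 0; −1 → -1, wraps to 9, carry into field.
Latitude field F = 5; −1 → 4 = E.
The longitude characters are unchanged.

ME69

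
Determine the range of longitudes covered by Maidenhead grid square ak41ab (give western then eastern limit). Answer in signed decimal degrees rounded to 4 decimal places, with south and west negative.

-172.0000, -171.9167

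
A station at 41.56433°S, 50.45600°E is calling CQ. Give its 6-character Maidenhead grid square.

Shift to the Maidenhead origin (180°W, 90°S): lon 230.4560, lat 48.4357.
Field: lon ⌊230.4560/20⌋ = 11 → L; lat ⌊48.4357/10⌋ = 4 → E.
Square: lon ⌊10.4560/2⌋ = 5; lat ⌊8.4357/1⌋ = 8.
Subsquare: lon ⌊0.4560/0.0833333⌋ = 5 → f; lat ⌊0.4357/0.0416667⌋ = 10 → k.

LE58fk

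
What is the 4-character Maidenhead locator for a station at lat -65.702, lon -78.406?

FC04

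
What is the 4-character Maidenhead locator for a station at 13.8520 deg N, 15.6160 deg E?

Offset from 180°W / 90°S: lon 195.62°, lat 103.85°.
Field: lon ⌊195.62/20⌋ = 9 → J; lat ⌊103.85/10⌋ = 10 → K.
Square: lon ⌊15.62/2⌋ = 7; lat ⌊3.85/1⌋ = 3.

JK73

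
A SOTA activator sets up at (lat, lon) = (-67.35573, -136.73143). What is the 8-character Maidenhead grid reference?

CC12pp24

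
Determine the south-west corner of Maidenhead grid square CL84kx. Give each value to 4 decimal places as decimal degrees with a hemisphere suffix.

24.9583° N, 123.1667° W

Field C=2, L=11: +2·20° lon, +11·10° lat → SW at lon -140°, lat 20°.
Square 8, 4: +8·2° lon, +4·1° lat → SW at lon -124°, lat 24°.
Subsquare k=10, x=23: +10·0.0833333° lon, +23·0.0416667° lat → SW at lon -123.167°, lat 24.9583°.
latitude 24.9583° N, longitude 123.1667° W.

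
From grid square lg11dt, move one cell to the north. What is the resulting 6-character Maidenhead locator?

LG11du

Latitude subsquare t = 19; +1 → 20 = u.
The longitude characters are unchanged.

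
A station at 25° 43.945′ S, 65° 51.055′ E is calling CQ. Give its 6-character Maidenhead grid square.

Add 180° to longitude and 90° to latitude: 245.8509, 64.2676.
Field (20°×10°, letters A–R): 245.8509/20 → 12 → M, 64.2676/10 → 6 → G; chars MG.
Square (2°×1°, digits 0–9): 5.8509/2 → 2, 4.2676/1 → 4; chars 24.
Subsquare (5′×2.5′, letters a–x): 1.8509/0.0833333 → 22 → w, 0.2676/0.0416667 → 6 → g; chars wg.

MG24wg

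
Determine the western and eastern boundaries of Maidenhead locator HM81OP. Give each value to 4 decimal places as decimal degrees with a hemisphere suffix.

Field H=7, M=12: +7·20° lon, +12·10° lat → SW at lon -40°, lat 30°.
Square 8, 1: +8·2° lon, +1·1° lat → SW at lon -24°, lat 31°.
Subsquare o=14, p=15: +14·0.0833333° lon, +15·0.0416667° lat → SW at lon -22.8333°, lat 31.625°.
Cell spans 0.0833333° lon × 0.0416667° lat.
west 22.8333° W, east 22.7500° W.

22.8333° W, 22.7500° W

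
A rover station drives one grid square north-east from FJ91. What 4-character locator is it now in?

GJ02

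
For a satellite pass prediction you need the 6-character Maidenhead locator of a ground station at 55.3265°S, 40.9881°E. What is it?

Offset from 180°W / 90°S: lon 220.9881°, lat 34.6735°.
Field (20°×10°, letters A–R): 220.9881/20 → 11 → L, 34.6735/10 → 3 → D; chars LD.
Square (2°×1°, digits 0–9): 0.9881/2 → 0, 4.6735/1 → 4; chars 04.
Subsquare (5′×2.5′, letters a–x): 0.9881/0.0833333 → 11 → l, 0.6735/0.0416667 → 16 → q; chars lq.

LD04lq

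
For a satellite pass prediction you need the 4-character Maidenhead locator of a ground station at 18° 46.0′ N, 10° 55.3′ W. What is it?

Offset from 180°W / 90°S: lon 169.08°, lat 108.77°.
Field: lon ⌊169.08/20⌋ = 8 → I; lat ⌊108.77/10⌋ = 10 → K.
Square: lon ⌊9.08/2⌋ = 4; lat ⌊8.77/1⌋ = 8.

IK48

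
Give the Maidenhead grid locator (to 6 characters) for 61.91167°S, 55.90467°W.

Offset from 180°W / 90°S: lon 124.0953°, lat 28.0883°.
Field (20°×10°, letters A–R): lon ⌊124.0953/20⌋ = 6 → G; lat ⌊28.0883/10⌋ = 2 → C.
Square (2°×1°, digits 0–9): lon ⌊4.0953/2⌋ = 2; lat ⌊8.0883/1⌋ = 8.
Subsquare (5′×2.5′, letters a–x): lon ⌊0.0953/0.0833333⌋ = 1 → b; lat ⌊0.0883/0.0416667⌋ = 2 → c.

GC28bc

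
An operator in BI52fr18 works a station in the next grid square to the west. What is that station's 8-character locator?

BI52fr08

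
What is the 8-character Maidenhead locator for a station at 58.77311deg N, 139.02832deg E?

Offset from 180°W / 90°S: lon 319.02832°, lat 148.77311°.
Field (20°×10°, letters A–R): lon ⌊319.02832/20⌋ = 15 → P; lat ⌊148.77311/10⌋ = 14 → O.
Square (2°×1°, digits 0–9): lon ⌊19.02832/2⌋ = 9; lat ⌊8.77311/1⌋ = 8.
Subsquare (5′×2.5′, letters a–x): lon ⌊1.02832/0.0833333⌋ = 12 → m; lat ⌊0.77311/0.0416667⌋ = 18 → s.
Extended square (30″×15″, digits 0–9): lon ⌊0.02832/0.00833333⌋ = 3; lat ⌊0.02311/0.00416667⌋ = 5.

PO98ms35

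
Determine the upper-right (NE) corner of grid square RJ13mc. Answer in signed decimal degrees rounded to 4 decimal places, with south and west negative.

3.1250, 163.0833

Field R=17, J=9: +17·20° lon, +9·10° lat → SW at lon 160°, lat 0°.
Square 1, 3: +1·2° lon, +3·1° lat → SW at lon 162°, lat 3°.
Subsquare m=12, c=2: +12·0.0833333° lon, +2·0.0416667° lat → SW at lon 163°, lat 3.08333°.
Cell spans 0.0833333° lon × 0.0416667° lat. NE corner is SW corner plus one full cell.
latitude 3.1250, longitude 163.0833.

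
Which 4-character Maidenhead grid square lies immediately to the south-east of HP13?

Longitude square 1; +1 → 2.
Latitude square 3; −1 → 2.

HP22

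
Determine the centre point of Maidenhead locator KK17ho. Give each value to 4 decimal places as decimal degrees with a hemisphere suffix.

17.6042° N, 22.6250° E

Field K=10, K=10: +10·20° lon, +10·10° lat → SW at lon 20°, lat 10°.
Square 1, 7: +1·2° lon, +7·1° lat → SW at lon 22°, lat 17°.
Subsquare h=7, o=14: +7·0.0833333° lon, +14·0.0416667° lat → SW at lon 22.5833°, lat 17.5833°.
Cell spans 0.0833333° lon × 0.0416667° lat. Centre is SW corner plus half of each.
latitude 17.6042° N, longitude 22.6250° E.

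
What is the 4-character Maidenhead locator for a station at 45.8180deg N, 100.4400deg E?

Offset from 180°W / 90°S: lon 280.44°, lat 135.82°.
Field: lon ⌊280.44/20⌋ = 14 → O; lat ⌊135.82/10⌋ = 13 → N.
Square: lon ⌊0.44/2⌋ = 0; lat ⌊5.82/1⌋ = 5.

ON05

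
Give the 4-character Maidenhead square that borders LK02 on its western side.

KK92

Longitude square 0; −1 → -1, wraps to 9, carry into field.
Longitude field L = 11; −1 → 10 = K.
The latitude characters are unchanged.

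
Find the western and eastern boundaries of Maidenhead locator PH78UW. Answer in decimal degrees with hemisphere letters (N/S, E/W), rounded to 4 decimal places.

Field P=15, H=7: +15·20° lon, +7·10° lat → SW at lon 120°, lat -20°.
Square 7, 8: +7·2° lon, +8·1° lat → SW at lon 134°, lat -12°.
Subsquare u=20, w=22: +20·0.0833333° lon, +22·0.0416667° lat → SW at lon 135.667°, lat -11.0833°.
Cell spans 0.0833333° lon × 0.0416667° lat.
west 135.6667° E, east 135.7500° E.

135.6667° E, 135.7500° E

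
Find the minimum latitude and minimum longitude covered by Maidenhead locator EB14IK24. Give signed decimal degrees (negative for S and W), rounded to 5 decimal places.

-75.56667, -97.31667

Field E=4, B=1: +4·20° lon, +1·10° lat → SW at lon -100°, lat -80°.
Square 1, 4: +1·2° lon, +4·1° lat → SW at lon -98°, lat -76°.
Subsquare i=8, k=10: +8·0.0833333° lon, +10·0.0416667° lat → SW at lon -97.3333°, lat -75.5833°.
Extended square 2, 4: +2·0.00833333° lon, +4·0.00416667° lat → SW at lon -97.3167°, lat -75.5667°.
latitude -75.56667, longitude -97.31667.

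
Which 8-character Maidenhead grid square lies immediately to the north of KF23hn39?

KF23ho30

Latitude extended square 9; +1 → 10, wraps to 0, carry into subsquare.
Latitude subsquare n = 13; +1 → 14 = o.
The longitude characters are unchanged.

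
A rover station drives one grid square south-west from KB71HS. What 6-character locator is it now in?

KB71gr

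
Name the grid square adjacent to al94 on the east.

Longitude square 9; +1 → 10, wraps to 0, carry into field.
Longitude field A = 0; +1 → 1 = B.
The latitude characters are unchanged.

BL04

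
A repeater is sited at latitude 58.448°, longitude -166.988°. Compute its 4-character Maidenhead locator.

AO68

Add 180° to longitude and 90° to latitude: 13.01, 148.45.
Field: 13.01/20 → 0 → A, 148.45/10 → 14 → O; chars AO.
Square: 13.01/2 → 6, 8.45/1 → 8; chars 68.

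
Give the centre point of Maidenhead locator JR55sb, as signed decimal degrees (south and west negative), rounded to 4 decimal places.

Field J=9, R=17: +9·20° lon, +17·10° lat → SW at lon 0°, lat 80°.
Square 5, 5: +5·2° lon, +5·1° lat → SW at lon 10°, lat 85°.
Subsquare s=18, b=1: +18·0.0833333° lon, +1·0.0416667° lat → SW at lon 11.5°, lat 85.0417°.
Cell spans 0.0833333° lon × 0.0416667° lat. Centre is SW corner plus half of each.
latitude 85.0625, longitude 11.5417.

85.0625, 11.5417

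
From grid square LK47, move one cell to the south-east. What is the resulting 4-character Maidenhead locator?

LK56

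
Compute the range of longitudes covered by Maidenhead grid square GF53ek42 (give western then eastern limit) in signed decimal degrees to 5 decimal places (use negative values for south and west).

-49.63333, -49.62500

Field G=6, F=5: +6·20° lon, +5·10° lat → SW at lon -60°, lat -40°.
Square 5, 3: +5·2° lon, +3·1° lat → SW at lon -50°, lat -37°.
Subsquare e=4, k=10: +4·0.0833333° lon, +10·0.0416667° lat → SW at lon -49.6667°, lat -36.5833°.
Extended square 4, 2: +4·0.00833333° lon, +2·0.00416667° lat → SW at lon -49.6333°, lat -36.575°.
Cell spans 0.00833333° lon × 0.00416667° lat.
west -49.63333, east -49.62500.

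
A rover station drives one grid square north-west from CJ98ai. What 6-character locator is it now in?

Longitude subsquare a = 0; −1 → -1, wraps to 23 = x, carry into square.
Longitude square 9; −1 → 8.
Latitude subsquare i = 8; +1 → 9 = j.

CJ88xj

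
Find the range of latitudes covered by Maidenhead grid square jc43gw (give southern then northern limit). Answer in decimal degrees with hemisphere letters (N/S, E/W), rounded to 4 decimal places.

Field J=9, C=2: +9·20° lon, +2·10° lat → SW at lon 0°, lat -70°.
Square 4, 3: +4·2° lon, +3·1° lat → SW at lon 8°, lat -67°.
Subsquare g=6, w=22: +6·0.0833333° lon, +22·0.0416667° lat → SW at lon 8.5°, lat -66.0833°.
Cell spans 0.0833333° lon × 0.0416667° lat.
south 66.0833° S, north 66.0417° S.

66.0833° S, 66.0417° S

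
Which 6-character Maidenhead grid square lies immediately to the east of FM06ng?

Longitude subsquare n = 13; +1 → 14 = o.
The latitude characters are unchanged.

FM06og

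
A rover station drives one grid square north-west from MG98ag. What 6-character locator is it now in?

Longitude subsquare a = 0; −1 → -1, wraps to 23 = x, carry into square.
Longitude square 9; −1 → 8.
Latitude subsquare g = 6; +1 → 7 = h.

MG88xh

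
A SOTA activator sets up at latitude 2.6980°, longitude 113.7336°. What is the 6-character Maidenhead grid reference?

Shift to the Maidenhead origin (180°W, 90°S): lon 293.7336, lat 92.6980.
Field: 293.7336/20 → 14 → O, 92.6980/10 → 9 → J; chars OJ.
Square: 13.7336/2 → 6, 2.6980/1 → 2; chars 62.
Subsquare: 1.7336/0.0833333 → 20 → u, 0.6980/0.0416667 → 16 → q; chars uq.

OJ62uq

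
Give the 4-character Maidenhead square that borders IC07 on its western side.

HC97

Longitude square 0; −1 → -1, wraps to 9, carry into field.
Longitude field I = 8; −1 → 7 = H.
The latitude characters are unchanged.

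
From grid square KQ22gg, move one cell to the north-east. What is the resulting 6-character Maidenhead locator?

Longitude subsquare g = 6; +1 → 7 = h.
Latitude subsquare g = 6; +1 → 7 = h.

KQ22hh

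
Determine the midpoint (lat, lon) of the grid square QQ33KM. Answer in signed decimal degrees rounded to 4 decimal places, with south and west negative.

Field Q=16, Q=16: +16·20° lon, +16·10° lat → SW at lon 140°, lat 70°.
Square 3, 3: +3·2° lon, +3·1° lat → SW at lon 146°, lat 73°.
Subsquare k=10, m=12: +10·0.0833333° lon, +12·0.0416667° lat → SW at lon 146.833°, lat 73.5°.
Cell spans 0.0833333° lon × 0.0416667° lat. Centre is SW corner plus half of each.
latitude 73.5208, longitude 146.8750.

73.5208, 146.8750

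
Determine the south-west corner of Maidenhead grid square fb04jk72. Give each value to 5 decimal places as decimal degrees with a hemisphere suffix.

75.57500° S, 79.19167° W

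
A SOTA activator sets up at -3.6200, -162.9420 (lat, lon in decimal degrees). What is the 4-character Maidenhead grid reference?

AI86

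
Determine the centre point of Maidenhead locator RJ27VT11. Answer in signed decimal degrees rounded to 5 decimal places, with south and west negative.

7.79792, 165.76250

Field R=17, J=9: +17·20° lon, +9·10° lat → SW at lon 160°, lat 0°.
Square 2, 7: +2·2° lon, +7·1° lat → SW at lon 164°, lat 7°.
Subsquare v=21, t=19: +21·0.0833333° lon, +19·0.0416667° lat → SW at lon 165.75°, lat 7.79167°.
Extended square 1, 1: +1·0.00833333° lon, +1·0.00416667° lat → SW at lon 165.758°, lat 7.79583°.
Cell spans 0.00833333° lon × 0.00416667° lat. Centre is SW corner plus half of each.
latitude 7.79792, longitude 165.76250.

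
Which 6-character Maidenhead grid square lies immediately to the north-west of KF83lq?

KF83kr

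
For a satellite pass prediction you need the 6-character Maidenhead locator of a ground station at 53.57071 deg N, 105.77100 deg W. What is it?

Add 180° to longitude and 90° to latitude: 74.2290, 143.5707.
Field (20°×10°, letters A–R): lon ⌊74.2290/20⌋ = 3 → D; lat ⌊143.5707/10⌋ = 14 → O.
Square (2°×1°, digits 0–9): lon ⌊14.2290/2⌋ = 7; lat ⌊3.5707/1⌋ = 3.
Subsquare (5′×2.5′, letters a–x): lon ⌊0.2290/0.0833333⌋ = 2 → c; lat ⌊0.5707/0.0416667⌋ = 13 → n.

DO73cn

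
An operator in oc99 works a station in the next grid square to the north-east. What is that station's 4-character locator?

Longitude square 9; +1 → 10, wraps to 0, carry into field.
Longitude field O = 14; +1 → 15 = P.
Latitude square 9; +1 → 10, wraps to 0, carry into field.
Latitude field C = 2; +1 → 3 = D.

PD00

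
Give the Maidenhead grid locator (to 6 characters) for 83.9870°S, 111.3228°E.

OA56pa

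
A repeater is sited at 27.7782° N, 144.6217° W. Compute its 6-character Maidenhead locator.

Shift to the Maidenhead origin (180°W, 90°S): lon 35.3783, lat 117.7782.
Field: lon ⌊35.3783/20⌋ = 1 → B; lat ⌊117.7782/10⌋ = 11 → L.
Square: lon ⌊15.3783/2⌋ = 7; lat ⌊7.7782/1⌋ = 7.
Subsquare: lon ⌊1.3783/0.0833333⌋ = 16 → q; lat ⌊0.7782/0.0416667⌋ = 18 → s.

BL77qs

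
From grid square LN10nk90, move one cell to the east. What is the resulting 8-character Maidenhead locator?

LN10ok00

Longitude extended square 9; +1 → 10, wraps to 0, carry into subsquare.
Longitude subsquare n = 13; +1 → 14 = o.
The latitude characters are unchanged.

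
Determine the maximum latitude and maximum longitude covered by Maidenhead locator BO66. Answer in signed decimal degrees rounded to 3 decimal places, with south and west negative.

57.000, -146.000

Field B=1, O=14: +1·20° lon, +14·10° lat → SW at lon -160°, lat 50°.
Square 6, 6: +6·2° lon, +6·1° lat → SW at lon -148°, lat 56°.
Cell spans 2° lon × 1° lat. NE corner is SW corner plus one full cell.
latitude 57.000, longitude -146.000.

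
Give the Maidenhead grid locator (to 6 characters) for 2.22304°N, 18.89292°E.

JJ92kf

Shift to the Maidenhead origin (180°W, 90°S): lon 198.8929, lat 92.2230.
Field: lon ⌊198.8929/20⌋ = 9 → J; lat ⌊92.2230/10⌋ = 9 → J.
Square: lon ⌊18.8929/2⌋ = 9; lat ⌊2.2230/1⌋ = 2.
Subsquare: lon ⌊0.8929/0.0833333⌋ = 10 → k; lat ⌊0.2230/0.0416667⌋ = 5 → f.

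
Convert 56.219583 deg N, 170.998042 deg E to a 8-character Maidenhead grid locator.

RO56lf92

Shift to the Maidenhead origin (180°W, 90°S): lon 350.99804, lat 146.21958.
Field: 350.99804/20 → 17 → R, 146.21958/10 → 14 → O; chars RO.
Square: 10.99804/2 → 5, 6.21958/1 → 6; chars 56.
Subsquare: 0.99804/0.0833333 → 11 → l, 0.21958/0.0416667 → 5 → f; chars lf.
Extended square: 0.08138/0.00833333 → 9, 0.01125/0.00416667 → 2; chars 92.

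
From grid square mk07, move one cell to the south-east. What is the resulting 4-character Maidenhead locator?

MK16

Longitude square 0; +1 → 1.
Latitude square 7; −1 → 6.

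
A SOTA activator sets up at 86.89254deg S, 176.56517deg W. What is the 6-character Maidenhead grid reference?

Shift to the Maidenhead origin (180°W, 90°S): lon 3.4348, lat 3.1075.
Field: lon ⌊3.4348/20⌋ = 0 → A; lat ⌊3.1075/10⌋ = 0 → A.
Square: lon ⌊3.4348/2⌋ = 1; lat ⌊3.1075/1⌋ = 3.
Subsquare: lon ⌊1.4348/0.0833333⌋ = 17 → r; lat ⌊0.1075/0.0416667⌋ = 2 → c.

AA13rc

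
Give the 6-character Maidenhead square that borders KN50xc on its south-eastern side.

KN60ab

Longitude subsquare x = 23; +1 → 24, wraps to 0 = a, carry into square.
Longitude square 5; +1 → 6.
Latitude subsquare c = 2; −1 → 1 = b.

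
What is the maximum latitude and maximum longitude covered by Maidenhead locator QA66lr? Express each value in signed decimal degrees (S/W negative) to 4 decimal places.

-83.2500, 153.0000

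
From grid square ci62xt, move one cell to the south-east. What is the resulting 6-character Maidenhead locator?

Longitude subsquare x = 23; +1 → 24, wraps to 0 = a, carry into square.
Longitude square 6; +1 → 7.
Latitude subsquare t = 19; −1 → 18 = s.

CI72as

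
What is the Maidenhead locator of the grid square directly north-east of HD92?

ID03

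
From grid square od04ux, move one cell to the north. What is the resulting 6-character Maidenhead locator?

OD05ua

Latitude subsquare x = 23; +1 → 24, wraps to 0 = a, carry into square.
Latitude square 4; +1 → 5.
The longitude characters are unchanged.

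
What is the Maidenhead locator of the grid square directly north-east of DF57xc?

DF67ad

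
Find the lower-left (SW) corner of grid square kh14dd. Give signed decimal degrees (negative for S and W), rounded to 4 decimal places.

-15.8750, 22.2500

Field K=10, H=7: +10·20° lon, +7·10° lat → SW at lon 20°, lat -20°.
Square 1, 4: +1·2° lon, +4·1° lat → SW at lon 22°, lat -16°.
Subsquare d=3, d=3: +3·0.0833333° lon, +3·0.0416667° lat → SW at lon 22.25°, lat -15.875°.
latitude -15.8750, longitude 22.2500.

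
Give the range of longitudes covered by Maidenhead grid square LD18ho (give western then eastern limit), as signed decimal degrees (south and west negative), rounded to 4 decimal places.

42.5833, 42.6667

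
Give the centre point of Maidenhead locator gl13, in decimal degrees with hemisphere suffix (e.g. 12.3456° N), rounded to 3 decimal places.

23.500° N, 57.000° W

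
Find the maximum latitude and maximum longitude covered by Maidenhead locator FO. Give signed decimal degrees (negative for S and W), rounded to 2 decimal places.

60.00, -60.00

Field F=5, O=14: +5·20° lon, +14·10° lat → SW at lon -80°, lat 50°.
Cell spans 20° lon × 10° lat. NE corner is SW corner plus one full cell.
latitude 60.00, longitude -60.00.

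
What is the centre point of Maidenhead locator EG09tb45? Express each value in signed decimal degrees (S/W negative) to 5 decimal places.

Field E=4, G=6: +4·20° lon, +6·10° lat → SW at lon -100°, lat -30°.
Square 0, 9: +0·2° lon, +9·1° lat → SW at lon -100°, lat -21°.
Subsquare t=19, b=1: +19·0.0833333° lon, +1·0.0416667° lat → SW at lon -98.4167°, lat -20.9583°.
Extended square 4, 5: +4·0.00833333° lon, +5·0.00416667° lat → SW at lon -98.3833°, lat -20.9375°.
Cell spans 0.00833333° lon × 0.00416667° lat. Centre is SW corner plus half of each.
latitude -20.93542, longitude -98.37917.

-20.93542, -98.37917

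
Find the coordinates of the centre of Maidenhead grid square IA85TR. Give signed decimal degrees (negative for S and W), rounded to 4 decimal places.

-84.2708, -2.3750

Field I=8, A=0: +8·20° lon, +0·10° lat → SW at lon -20°, lat -90°.
Square 8, 5: +8·2° lon, +5·1° lat → SW at lon -4°, lat -85°.
Subsquare t=19, r=17: +19·0.0833333° lon, +17·0.0416667° lat → SW at lon -2.41667°, lat -84.2917°.
Cell spans 0.0833333° lon × 0.0416667° lat. Centre is SW corner plus half of each.
latitude -84.2708, longitude -2.3750.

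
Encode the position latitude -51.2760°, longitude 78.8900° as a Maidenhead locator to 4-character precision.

MD98

Offset from 180°W / 90°S: lon 258.89°, lat 38.72°.
Field: lon ⌊258.89/20⌋ = 12 → M; lat ⌊38.72/10⌋ = 3 → D.
Square: lon ⌊18.89/2⌋ = 9; lat ⌊8.72/1⌋ = 8.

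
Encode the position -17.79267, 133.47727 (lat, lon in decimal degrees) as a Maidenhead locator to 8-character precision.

Offset from 180°W / 90°S: lon 313.47727°, lat 72.20733°.
Field: 313.47727/20 → 15 → P, 72.20733/10 → 7 → H; chars PH.
Square: 13.47727/2 → 6, 2.20733/1 → 2; chars 62.
Subsquare: 1.47727/0.0833333 → 17 → r, 0.20733/0.0416667 → 4 → e; chars re.
Extended square: 0.06060/0.00833333 → 7, 0.04066/0.00416667 → 9; chars 79.

PH62re79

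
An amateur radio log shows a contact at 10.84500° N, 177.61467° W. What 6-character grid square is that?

AK10eu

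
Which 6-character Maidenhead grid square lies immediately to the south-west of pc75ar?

PC65xq

Longitude subsquare a = 0; −1 → -1, wraps to 23 = x, carry into square.
Longitude square 7; −1 → 6.
Latitude subsquare r = 17; −1 → 16 = q.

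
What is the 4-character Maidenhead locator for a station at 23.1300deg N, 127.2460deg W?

CL63

Shift to the Maidenhead origin (180°W, 90°S): lon 52.75, lat 113.13.
Field: lon ⌊52.75/20⌋ = 2 → C; lat ⌊113.13/10⌋ = 11 → L.
Square: lon ⌊12.75/2⌋ = 6; lat ⌊3.13/1⌋ = 3.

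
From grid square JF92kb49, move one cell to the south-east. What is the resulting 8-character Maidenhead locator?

Longitude extended square 4; +1 → 5.
Latitude extended square 9; −1 → 8.

JF92kb58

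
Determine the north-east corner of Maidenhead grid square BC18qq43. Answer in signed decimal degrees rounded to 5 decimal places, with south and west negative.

Field B=1, C=2: +1·20° lon, +2·10° lat → SW at lon -160°, lat -70°.
Square 1, 8: +1·2° lon, +8·1° lat → SW at lon -158°, lat -62°.
Subsquare q=16, q=16: +16·0.0833333° lon, +16·0.0416667° lat → SW at lon -156.667°, lat -61.3333°.
Extended square 4, 3: +4·0.00833333° lon, +3·0.00416667° lat → SW at lon -156.633°, lat -61.3208°.
Cell spans 0.00833333° lon × 0.00416667° lat. NE corner is SW corner plus one full cell.
latitude -61.31667, longitude -156.62500.

-61.31667, -156.62500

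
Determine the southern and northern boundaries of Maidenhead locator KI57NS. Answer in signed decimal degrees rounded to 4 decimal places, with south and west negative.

-2.2500, -2.2083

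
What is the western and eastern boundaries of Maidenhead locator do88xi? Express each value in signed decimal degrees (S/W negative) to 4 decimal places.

Field D=3, O=14: +3·20° lon, +14·10° lat → SW at lon -120°, lat 50°.
Square 8, 8: +8·2° lon, +8·1° lat → SW at lon -104°, lat 58°.
Subsquare x=23, i=8: +23·0.0833333° lon, +8·0.0416667° lat → SW at lon -102.083°, lat 58.3333°.
Cell spans 0.0833333° lon × 0.0416667° lat.
west -102.0833, east -102.0000.

-102.0833, -102.0000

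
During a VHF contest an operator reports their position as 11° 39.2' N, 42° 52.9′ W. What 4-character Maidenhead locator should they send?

Add 180° to longitude and 90° to latitude: 137.12, 101.65.
Field: lon ⌊137.12/20⌋ = 6 → G; lat ⌊101.65/10⌋ = 10 → K.
Square: lon ⌊17.12/2⌋ = 8; lat ⌊1.65/1⌋ = 1.

GK81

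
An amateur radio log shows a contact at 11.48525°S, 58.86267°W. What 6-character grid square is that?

GH08nm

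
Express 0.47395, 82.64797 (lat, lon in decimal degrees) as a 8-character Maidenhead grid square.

Offset from 180°W / 90°S: lon 262.64797°, lat 90.47395°.
Field (20°×10°, letters A–R): 262.64797/20 → 13 → N, 90.47395/10 → 9 → J; chars NJ.
Square (2°×1°, digits 0–9): 2.64797/2 → 1, 0.47395/1 → 0; chars 10.
Subsquare (5′×2.5′, letters a–x): 0.64797/0.0833333 → 7 → h, 0.47395/0.0416667 → 11 → l; chars hl.
Extended square (30″×15″, digits 0–9): 0.06464/0.00833333 → 7, 0.01562/0.00416667 → 3; chars 73.

NJ10hl73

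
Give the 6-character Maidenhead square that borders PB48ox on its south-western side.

Longitude subsquare o = 14; −1 → 13 = n.
Latitude subsquare x = 23; −1 → 22 = w.

PB48nw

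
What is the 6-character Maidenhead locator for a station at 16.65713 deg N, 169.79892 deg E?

RK46vp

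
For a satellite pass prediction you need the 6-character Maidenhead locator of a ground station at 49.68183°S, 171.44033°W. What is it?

Shift to the Maidenhead origin (180°W, 90°S): lon 8.5597, lat 40.3182.
Field: 8.5597/20 → 0 → A, 40.3182/10 → 4 → E; chars AE.
Square: 8.5597/2 → 4, 0.3182/1 → 0; chars 40.
Subsquare: 0.5597/0.0833333 → 6 → g, 0.3182/0.0416667 → 7 → h; chars gh.

AE40gh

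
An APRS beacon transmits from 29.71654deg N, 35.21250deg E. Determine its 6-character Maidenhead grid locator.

Shift to the Maidenhead origin (180°W, 90°S): lon 215.2125, lat 119.7165.
Field: 215.2125/20 → 10 → K, 119.7165/10 → 11 → L; chars KL.
Square: 15.2125/2 → 7, 9.7165/1 → 9; chars 79.
Subsquare: 1.2125/0.0833333 → 14 → o, 0.7165/0.0416667 → 17 → r; chars or.

KL79or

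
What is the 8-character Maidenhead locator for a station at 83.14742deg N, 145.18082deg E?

QR23od15

Add 180° to longitude and 90° to latitude: 325.18082, 173.14742.
Field: lon ⌊325.18082/20⌋ = 16 → Q; lat ⌊173.14742/10⌋ = 17 → R.
Square: lon ⌊5.18082/2⌋ = 2; lat ⌊3.14742/1⌋ = 3.
Subsquare: lon ⌊1.18082/0.0833333⌋ = 14 → o; lat ⌊0.14742/0.0416667⌋ = 3 → d.
Extended square: lon ⌊0.01415/0.00833333⌋ = 1; lat ⌊0.02242/0.00416667⌋ = 5.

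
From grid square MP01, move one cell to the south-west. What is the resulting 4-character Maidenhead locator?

Longitude square 0; −1 → -1, wraps to 9, carry into field.
Longitude field M = 12; −1 → 11 = L.
Latitude square 1; −1 → 0.

LP90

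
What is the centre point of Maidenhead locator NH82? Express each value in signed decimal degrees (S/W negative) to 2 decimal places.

Field N=13, H=7: +13·20° lon, +7·10° lat → SW at lon 80°, lat -20°.
Square 8, 2: +8·2° lon, +2·1° lat → SW at lon 96°, lat -18°.
Cell spans 2° lon × 1° lat. Centre is SW corner plus half of each.
latitude -17.50, longitude 97.00.

-17.50, 97.00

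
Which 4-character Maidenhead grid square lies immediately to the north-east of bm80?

BM91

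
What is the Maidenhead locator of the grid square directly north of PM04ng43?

PM04ng44

Latitude extended square 3; +1 → 4.
The longitude characters are unchanged.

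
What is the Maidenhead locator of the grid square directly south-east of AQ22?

AQ31

Longitude square 2; +1 → 3.
Latitude square 2; −1 → 1.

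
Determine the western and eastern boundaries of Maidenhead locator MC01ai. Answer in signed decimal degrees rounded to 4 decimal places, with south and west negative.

60.0000, 60.0833

Field M=12, C=2: +12·20° lon, +2·10° lat → SW at lon 60°, lat -70°.
Square 0, 1: +0·2° lon, +1·1° lat → SW at lon 60°, lat -69°.
Subsquare a=0, i=8: +0·0.0833333° lon, +8·0.0416667° lat → SW at lon 60°, lat -68.6667°.
Cell spans 0.0833333° lon × 0.0416667° lat.
west 60.0000, east 60.0833.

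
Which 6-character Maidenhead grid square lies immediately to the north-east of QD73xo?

QD83ap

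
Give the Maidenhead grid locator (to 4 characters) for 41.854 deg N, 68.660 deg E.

Add 180° to longitude and 90° to latitude: 248.66, 131.85.
Field (20°×10°, letters A–R): lon ⌊248.66/20⌋ = 12 → M; lat ⌊131.85/10⌋ = 13 → N.
Square (2°×1°, digits 0–9): lon ⌊8.66/2⌋ = 4; lat ⌊1.85/1⌋ = 1.

MN41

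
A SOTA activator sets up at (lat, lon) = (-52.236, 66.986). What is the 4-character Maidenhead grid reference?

MD37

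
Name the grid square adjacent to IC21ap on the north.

IC21aq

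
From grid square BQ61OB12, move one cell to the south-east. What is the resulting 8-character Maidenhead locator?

Longitude extended square 1; +1 → 2.
Latitude extended square 2; −1 → 1.

BQ61ob21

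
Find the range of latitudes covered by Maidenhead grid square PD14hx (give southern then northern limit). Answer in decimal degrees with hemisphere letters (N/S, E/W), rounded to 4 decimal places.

55.0417° S, 55.0000° S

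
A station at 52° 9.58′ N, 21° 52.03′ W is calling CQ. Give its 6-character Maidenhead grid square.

HO92bd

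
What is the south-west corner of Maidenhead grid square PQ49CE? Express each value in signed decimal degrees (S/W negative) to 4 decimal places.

79.1667, 128.1667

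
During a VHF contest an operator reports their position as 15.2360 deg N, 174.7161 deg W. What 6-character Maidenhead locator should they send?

AK25pf

Offset from 180°W / 90°S: lon 5.2839°, lat 105.2360°.
Field (20°×10°, letters A–R): lon ⌊5.2839/20⌋ = 0 → A; lat ⌊105.2360/10⌋ = 10 → K.
Square (2°×1°, digits 0–9): lon ⌊5.2839/2⌋ = 2; lat ⌊5.2360/1⌋ = 5.
Subsquare (5′×2.5′, letters a–x): lon ⌊1.2839/0.0833333⌋ = 15 → p; lat ⌊0.2360/0.0416667⌋ = 5 → f.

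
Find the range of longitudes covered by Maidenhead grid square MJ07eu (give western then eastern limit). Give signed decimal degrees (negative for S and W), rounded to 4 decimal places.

Field M=12, J=9: +12·20° lon, +9·10° lat → SW at lon 60°, lat 0°.
Square 0, 7: +0·2° lon, +7·1° lat → SW at lon 60°, lat 7°.
Subsquare e=4, u=20: +4·0.0833333° lon, +20·0.0416667° lat → SW at lon 60.3333°, lat 7.83333°.
Cell spans 0.0833333° lon × 0.0416667° lat.
west 60.3333, east 60.4167.

60.3333, 60.4167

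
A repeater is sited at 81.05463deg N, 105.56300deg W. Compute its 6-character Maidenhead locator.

Offset from 180°W / 90°S: lon 74.4370°, lat 171.0546°.
Field (20°×10°, letters A–R): lon ⌊74.4370/20⌋ = 3 → D; lat ⌊171.0546/10⌋ = 17 → R.
Square (2°×1°, digits 0–9): lon ⌊14.4370/2⌋ = 7; lat ⌊1.0546/1⌋ = 1.
Subsquare (5′×2.5′, letters a–x): lon ⌊0.4370/0.0833333⌋ = 5 → f; lat ⌊0.0546/0.0416667⌋ = 1 → b.

DR71fb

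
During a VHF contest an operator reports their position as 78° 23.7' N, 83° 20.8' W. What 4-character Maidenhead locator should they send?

EQ88

Shift to the Maidenhead origin (180°W, 90°S): lon 96.65, lat 168.39.
Field: lon ⌊96.65/20⌋ = 4 → E; lat ⌊168.39/10⌋ = 16 → Q.
Square: lon ⌊16.65/2⌋ = 8; lat ⌊8.39/1⌋ = 8.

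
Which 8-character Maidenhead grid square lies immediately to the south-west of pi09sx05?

Longitude extended square 0; −1 → -1, wraps to 9, carry into subsquare.
Longitude subsquare s = 18; −1 → 17 = r.
Latitude extended square 5; −1 → 4.

PI09rx94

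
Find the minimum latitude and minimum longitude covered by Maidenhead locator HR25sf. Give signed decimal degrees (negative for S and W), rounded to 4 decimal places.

Field H=7, R=17: +7·20° lon, +17·10° lat → SW at lon -40°, lat 80°.
Square 2, 5: +2·2° lon, +5·1° lat → SW at lon -36°, lat 85°.
Subsquare s=18, f=5: +18·0.0833333° lon, +5·0.0416667° lat → SW at lon -34.5°, lat 85.2083°.
latitude 85.2083, longitude -34.5000.

85.2083, -34.5000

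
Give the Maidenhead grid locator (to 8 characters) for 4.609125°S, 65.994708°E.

MI25xj93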